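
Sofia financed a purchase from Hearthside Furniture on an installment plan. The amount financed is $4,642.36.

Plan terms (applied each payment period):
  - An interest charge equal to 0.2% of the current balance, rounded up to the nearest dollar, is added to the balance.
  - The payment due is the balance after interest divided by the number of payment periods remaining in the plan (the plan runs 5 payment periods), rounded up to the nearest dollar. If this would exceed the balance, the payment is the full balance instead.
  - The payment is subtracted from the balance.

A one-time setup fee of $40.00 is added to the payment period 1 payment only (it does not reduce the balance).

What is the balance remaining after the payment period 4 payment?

$935.36

# | Opening | Interest | Payment | Fee | End bal
1 | $4,642.36 | $10.00 | $931.00 | $40.00 | $3,721.36
2 | $3,721.36 | $8.00 | $933.00 | — | $2,796.36
3 | $2,796.36 | $6.00 | $935.00 | — | $1,867.36
4 | $1,867.36 | $4.00 | $936.00 | — | $935.36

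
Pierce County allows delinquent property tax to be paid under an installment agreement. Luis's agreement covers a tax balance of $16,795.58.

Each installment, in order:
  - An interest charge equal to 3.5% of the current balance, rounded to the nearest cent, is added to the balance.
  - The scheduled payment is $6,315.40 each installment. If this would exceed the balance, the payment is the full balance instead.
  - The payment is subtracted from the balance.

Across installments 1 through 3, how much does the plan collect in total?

$17,950.71

Installment 1: $16,795.58 +$587.85 interest = $17,383.43; pay $6,315.40 → $11,068.03
Installment 2: $11,068.03 +$387.38 interest = $11,455.41; pay $6,315.40 → $5,140.01
Installment 3: $5,140.01 +$179.90 interest = $5,319.91; pay $5,319.91 → $0.00
Total paid: $17,950.71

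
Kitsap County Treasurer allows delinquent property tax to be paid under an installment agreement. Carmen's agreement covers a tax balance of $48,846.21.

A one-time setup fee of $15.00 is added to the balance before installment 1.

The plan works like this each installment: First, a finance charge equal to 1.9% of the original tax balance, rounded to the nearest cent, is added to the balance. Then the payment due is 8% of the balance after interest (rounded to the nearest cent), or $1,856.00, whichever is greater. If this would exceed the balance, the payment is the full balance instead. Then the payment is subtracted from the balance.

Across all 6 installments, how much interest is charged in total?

Installment 1: opening $48,861.21; interest $928.08 → $49,789.29; payment $3,983.14; balance $45,806.15
Installment 2: opening $45,806.15; interest $928.08 → $46,734.23; payment $3,738.74; balance $42,995.49
Installment 3: opening $42,995.49; interest $928.08 → $43,923.57; payment $3,513.89; balance $40,409.68
Installment 4: opening $40,409.68; interest $928.08 → $41,337.76; payment $3,307.02; balance $38,030.74
Installment 5: opening $38,030.74; interest $928.08 → $38,958.82; payment $3,116.71; balance $35,842.11
Installment 6: opening $35,842.11; interest $928.08 → $36,770.19; payment $2,941.62; balance $33,828.57
Total interest: $928.08 + $928.08 + $928.08 + $928.08 + $928.08 + $928.08 = $5,568.48

$5,568.48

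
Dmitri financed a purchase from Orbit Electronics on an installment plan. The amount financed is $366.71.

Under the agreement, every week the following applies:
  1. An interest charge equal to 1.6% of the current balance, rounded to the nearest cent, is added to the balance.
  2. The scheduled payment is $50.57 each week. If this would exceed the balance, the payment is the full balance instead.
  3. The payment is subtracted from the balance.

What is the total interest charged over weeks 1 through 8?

$26.27

Week 1: $366.71 +$5.87 interest = $372.58; pay $50.57 → $322.01
Week 2: $322.01 +$5.15 interest = $327.16; pay $50.57 → $276.59
Week 3: $276.59 +$4.43 interest = $281.02; pay $50.57 → $230.45
Week 4: $230.45 +$3.69 interest = $234.14; pay $50.57 → $183.57
Week 5: $183.57 +$2.94 interest = $186.51; pay $50.57 → $135.94
Week 6: $135.94 +$2.18 interest = $138.12; pay $50.57 → $87.55
Week 7: $87.55 +$1.40 interest = $88.95; pay $50.57 → $38.38
Week 8: $38.38 +$0.61 interest = $38.99; pay $38.99 → $0.00
Total interest: $5.87 + $5.15 + $4.43 + $3.69 + $2.94 + $2.18 + $1.40 + $0.61 = $26.27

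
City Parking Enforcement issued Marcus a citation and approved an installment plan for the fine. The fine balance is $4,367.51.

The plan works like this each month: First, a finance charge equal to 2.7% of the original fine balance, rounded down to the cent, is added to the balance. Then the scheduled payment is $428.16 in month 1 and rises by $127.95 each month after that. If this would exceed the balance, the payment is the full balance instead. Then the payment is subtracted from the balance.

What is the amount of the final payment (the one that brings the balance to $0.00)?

$704.74

Month 1: opening $4,367.51; interest $117.92 → $4,485.43; payment $428.16; balance $4,057.27
Month 2: opening $4,057.27; interest $117.92 → $4,175.19; payment $556.11; balance $3,619.08
Month 3: opening $3,619.08; interest $117.92 → $3,737.00; payment $684.06; balance $3,052.94
Month 4: opening $3,052.94; interest $117.92 → $3,170.86; payment $812.01; balance $2,358.85
Month 5: opening $2,358.85; interest $117.92 → $2,476.77; payment $939.96; balance $1,536.81
Month 6: opening $1,536.81; interest $117.92 → $1,654.73; payment $1,067.91; balance $586.82
Month 7: opening $586.82; interest $117.92 → $704.74; payment $704.74; balance $0.00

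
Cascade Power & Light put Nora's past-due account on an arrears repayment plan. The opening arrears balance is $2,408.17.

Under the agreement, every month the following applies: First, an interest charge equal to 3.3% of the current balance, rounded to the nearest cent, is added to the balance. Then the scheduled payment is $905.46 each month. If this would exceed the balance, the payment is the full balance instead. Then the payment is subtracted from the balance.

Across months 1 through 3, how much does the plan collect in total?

$2,563.90

Month 1: opening $2,408.17; interest $79.47 → $2,487.64; payment $905.46; balance $1,582.18
Month 2: opening $1,582.18; interest $52.21 → $1,634.39; payment $905.46; balance $728.93
Month 3: opening $728.93; interest $24.05 → $752.98; payment $752.98; balance $0.00
Total paid: $2,563.90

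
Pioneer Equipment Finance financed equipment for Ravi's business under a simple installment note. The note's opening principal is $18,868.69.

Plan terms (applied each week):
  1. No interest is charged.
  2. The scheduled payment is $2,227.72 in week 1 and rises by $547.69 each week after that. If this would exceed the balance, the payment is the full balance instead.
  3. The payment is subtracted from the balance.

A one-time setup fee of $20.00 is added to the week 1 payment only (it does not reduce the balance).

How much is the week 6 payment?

# | Opening | Payment | Fee | End bal
1 | $18,868.69 | $2,227.72 | $20.00 | $16,640.97
2 | $16,640.97 | $2,775.41 | — | $13,865.56
3 | $13,865.56 | $3,323.10 | — | $10,542.46
4 | $10,542.46 | $3,870.79 | — | $6,671.67
5 | $6,671.67 | $4,418.48 | — | $2,253.19
6 | $2,253.19 | $2,253.19 | — | $0.00

$2,253.19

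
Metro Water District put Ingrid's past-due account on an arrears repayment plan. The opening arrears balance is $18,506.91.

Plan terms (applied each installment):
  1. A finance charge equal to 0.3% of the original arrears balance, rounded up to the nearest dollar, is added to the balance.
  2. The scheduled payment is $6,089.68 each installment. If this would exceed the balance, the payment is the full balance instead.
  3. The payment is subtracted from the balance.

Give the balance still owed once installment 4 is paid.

$0.00

Installment 1: opening $18,506.91; interest $56.00 → $18,562.91; payment $6,089.68; balance $12,473.23
Installment 2: opening $12,473.23; interest $56.00 → $12,529.23; payment $6,089.68; balance $6,439.55
Installment 3: opening $6,439.55; interest $56.00 → $6,495.55; payment $6,089.68; balance $405.87
Installment 4: opening $405.87; interest $56.00 → $461.87; payment $461.87; balance $0.00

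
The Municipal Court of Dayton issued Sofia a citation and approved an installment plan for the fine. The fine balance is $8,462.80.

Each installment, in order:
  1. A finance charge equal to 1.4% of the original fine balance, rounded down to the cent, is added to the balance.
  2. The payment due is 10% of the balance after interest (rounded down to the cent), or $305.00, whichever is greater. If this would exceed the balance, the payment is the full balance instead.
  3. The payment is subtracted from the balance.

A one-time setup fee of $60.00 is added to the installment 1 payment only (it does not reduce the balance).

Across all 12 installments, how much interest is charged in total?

Installment 1: opening $8,462.80; interest $118.47 → $8,581.27; payment $858.12 (+ $60.00 fee); balance $7,723.15
Installment 2: opening $7,723.15; interest $118.47 → $7,841.62; payment $784.16; balance $7,057.46
Installment 3: opening $7,057.46; interest $118.47 → $7,175.93; payment $717.59; balance $6,458.34
Installment 4: opening $6,458.34; interest $118.47 → $6,576.81; payment $657.68; balance $5,919.13
Installment 5: opening $5,919.13; interest $118.47 → $6,037.60; payment $603.76; balance $5,433.84
Installment 6: opening $5,433.84; interest $118.47 → $5,552.31; payment $555.23; balance $4,997.08
Installment 7: opening $4,997.08; interest $118.47 → $5,115.55; payment $511.55; balance $4,604.00
Installment 8: opening $4,604.00; interest $118.47 → $4,722.47; payment $472.24; balance $4,250.23
Installment 9: opening $4,250.23; interest $118.47 → $4,368.70; payment $436.87; balance $3,931.83
Installment 10: opening $3,931.83; interest $118.47 → $4,050.30; payment $405.03; balance $3,645.27
Installment 11: opening $3,645.27; interest $118.47 → $3,763.74; payment $376.37; balance $3,387.37
Installment 12: opening $3,387.37; interest $118.47 → $3,505.84; payment $350.58; balance $3,155.26
Total interest: $118.47 + $118.47 + $118.47 + $118.47 + $118.47 + $118.47 + $118.47 + $118.47 + $118.47 + $118.47 + $118.47 + $118.47 = $1,421.64

$1,421.64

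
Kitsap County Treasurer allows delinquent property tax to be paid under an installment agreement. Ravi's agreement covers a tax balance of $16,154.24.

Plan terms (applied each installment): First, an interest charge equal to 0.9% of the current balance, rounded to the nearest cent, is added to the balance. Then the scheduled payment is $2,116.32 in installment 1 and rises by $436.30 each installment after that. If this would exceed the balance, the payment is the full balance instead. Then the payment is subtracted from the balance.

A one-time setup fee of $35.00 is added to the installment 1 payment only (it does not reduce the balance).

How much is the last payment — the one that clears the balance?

$1,733.62

Installment 1: opening $16,154.24; interest $145.39 → $16,299.63; payment $2,116.32 (+ $35.00 fee); balance $14,183.31
Installment 2: opening $14,183.31; interest $127.65 → $14,310.96; payment $2,552.62; balance $11,758.34
Installment 3: opening $11,758.34; interest $105.83 → $11,864.17; payment $2,988.92; balance $8,875.25
Installment 4: opening $8,875.25; interest $79.88 → $8,955.13; payment $3,425.22; balance $5,529.91
Installment 5: opening $5,529.91; interest $49.77 → $5,579.68; payment $3,861.52; balance $1,718.16
Installment 6: opening $1,718.16; interest $15.46 → $1,733.62; payment $1,733.62; balance $0.00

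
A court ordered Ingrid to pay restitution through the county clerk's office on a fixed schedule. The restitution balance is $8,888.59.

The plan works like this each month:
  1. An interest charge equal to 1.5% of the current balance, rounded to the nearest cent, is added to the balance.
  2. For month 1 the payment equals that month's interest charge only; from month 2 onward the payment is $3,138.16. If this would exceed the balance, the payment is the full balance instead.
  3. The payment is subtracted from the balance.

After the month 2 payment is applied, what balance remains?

Month 1: $8,888.59 +$133.33 interest = $9,021.92; pay $133.33 → $8,888.59
Month 2: $8,888.59 +$133.33 interest = $9,021.92; pay $3,138.16 → $5,883.76

$5,883.76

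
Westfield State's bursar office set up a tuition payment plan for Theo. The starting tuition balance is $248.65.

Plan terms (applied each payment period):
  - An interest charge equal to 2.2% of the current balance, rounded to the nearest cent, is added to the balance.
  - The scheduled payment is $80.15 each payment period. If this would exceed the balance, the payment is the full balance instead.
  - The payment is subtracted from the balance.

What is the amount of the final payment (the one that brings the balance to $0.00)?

Payment period 1: opening $248.65; interest $5.47 → $254.12; payment $80.15; balance $173.97
Payment period 2: opening $173.97; interest $3.83 → $177.80; payment $80.15; balance $97.65
Payment period 3: opening $97.65; interest $2.15 → $99.80; payment $80.15; balance $19.65
Payment period 4: opening $19.65; interest $0.43 → $20.08; payment $20.08; balance $0.00

$20.08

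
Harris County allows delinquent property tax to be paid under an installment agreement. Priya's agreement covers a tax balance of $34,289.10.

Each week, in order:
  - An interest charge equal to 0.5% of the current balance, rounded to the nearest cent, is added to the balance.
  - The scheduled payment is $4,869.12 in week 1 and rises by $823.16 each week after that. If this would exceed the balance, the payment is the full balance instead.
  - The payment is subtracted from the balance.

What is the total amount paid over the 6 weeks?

$34,880.48

Week 1: $34,289.10 +$171.45 interest = $34,460.55; pay $4,869.12 → $29,591.43
Week 2: $29,591.43 +$147.96 interest = $29,739.39; pay $5,692.28 → $24,047.11
Week 3: $24,047.11 +$120.24 interest = $24,167.35; pay $6,515.44 → $17,651.91
Week 4: $17,651.91 +$88.26 interest = $17,740.17; pay $7,338.60 → $10,401.57
Week 5: $10,401.57 +$52.01 interest = $10,453.58; pay $8,161.76 → $2,291.82
Week 6: $2,291.82 +$11.46 interest = $2,303.28; pay $2,303.28 → $0.00
Total paid: $34,880.48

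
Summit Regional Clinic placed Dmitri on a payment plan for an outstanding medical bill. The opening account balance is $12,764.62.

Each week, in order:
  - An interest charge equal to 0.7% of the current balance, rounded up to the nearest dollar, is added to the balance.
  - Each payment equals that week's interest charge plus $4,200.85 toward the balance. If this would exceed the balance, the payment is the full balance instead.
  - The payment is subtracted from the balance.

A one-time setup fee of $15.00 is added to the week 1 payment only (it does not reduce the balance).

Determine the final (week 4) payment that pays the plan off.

$164.07

Week 1: $12,764.62 +$90.00 interest = $12,854.62; pay $4,290.85 (+ $15.00 fee) → $8,563.77
Week 2: $8,563.77 +$60.00 interest = $8,623.77; pay $4,260.85 → $4,362.92
Week 3: $4,362.92 +$31.00 interest = $4,393.92; pay $4,231.85 → $162.07
Week 4: $162.07 +$2.00 interest = $164.07; pay $164.07 → $0.00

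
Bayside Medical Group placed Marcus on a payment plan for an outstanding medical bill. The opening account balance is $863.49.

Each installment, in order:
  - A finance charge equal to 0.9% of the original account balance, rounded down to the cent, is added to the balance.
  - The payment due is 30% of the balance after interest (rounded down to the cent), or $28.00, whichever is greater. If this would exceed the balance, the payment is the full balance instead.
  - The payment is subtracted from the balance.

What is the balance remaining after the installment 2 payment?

$432.37

# | Opening | Interest | Payment | End bal
1 | $863.49 | $7.77 | $261.37 | $609.89
2 | $609.89 | $7.77 | $185.29 | $432.37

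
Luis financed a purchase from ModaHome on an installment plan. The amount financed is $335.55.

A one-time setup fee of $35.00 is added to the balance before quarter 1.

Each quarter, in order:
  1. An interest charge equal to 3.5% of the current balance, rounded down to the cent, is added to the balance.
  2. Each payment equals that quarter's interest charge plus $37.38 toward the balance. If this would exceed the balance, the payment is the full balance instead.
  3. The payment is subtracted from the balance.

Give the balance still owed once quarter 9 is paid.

$34.13

Quarter 1: $370.55 +$12.96 interest = $383.51; pay $50.34 → $333.17
Quarter 2: $333.17 +$11.66 interest = $344.83; pay $49.04 → $295.79
Quarter 3: $295.79 +$10.35 interest = $306.14; pay $47.73 → $258.41
Quarter 4: $258.41 +$9.04 interest = $267.45; pay $46.42 → $221.03
Quarter 5: $221.03 +$7.73 interest = $228.76; pay $45.11 → $183.65
Quarter 6: $183.65 +$6.42 interest = $190.07; pay $43.80 → $146.27
Quarter 7: $146.27 +$5.11 interest = $151.38; pay $42.49 → $108.89
Quarter 8: $108.89 +$3.81 interest = $112.70; pay $41.19 → $71.51
Quarter 9: $71.51 +$2.50 interest = $74.01; pay $39.88 → $34.13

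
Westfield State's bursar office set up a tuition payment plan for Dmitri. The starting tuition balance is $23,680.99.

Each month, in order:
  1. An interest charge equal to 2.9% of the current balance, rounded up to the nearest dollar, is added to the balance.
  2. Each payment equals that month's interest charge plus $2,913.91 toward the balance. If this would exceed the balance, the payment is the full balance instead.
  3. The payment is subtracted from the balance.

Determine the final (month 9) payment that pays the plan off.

# | Opening | Interest | Payment | End bal
1 | $23,680.99 | $687.00 | $3,600.91 | $20,767.08
2 | $20,767.08 | $603.00 | $3,516.91 | $17,853.17
3 | $17,853.17 | $518.00 | $3,431.91 | $14,939.26
4 | $14,939.26 | $434.00 | $3,347.91 | $12,025.35
5 | $12,025.35 | $349.00 | $3,262.91 | $9,111.44
6 | $9,111.44 | $265.00 | $3,178.91 | $6,197.53
7 | $6,197.53 | $180.00 | $3,093.91 | $3,283.62
8 | $3,283.62 | $96.00 | $3,009.91 | $369.71
9 | $369.71 | $11.00 | $380.71 | $0.00

$380.71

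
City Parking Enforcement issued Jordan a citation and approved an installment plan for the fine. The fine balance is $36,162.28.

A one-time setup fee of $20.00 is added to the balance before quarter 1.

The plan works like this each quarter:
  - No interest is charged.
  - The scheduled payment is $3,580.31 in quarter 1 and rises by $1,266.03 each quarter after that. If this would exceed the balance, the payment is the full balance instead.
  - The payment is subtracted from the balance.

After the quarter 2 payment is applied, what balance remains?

Quarter 1: opening $36,182.28; payment $3,580.31; balance $32,601.97
Quarter 2: opening $32,601.97; payment $4,846.34; balance $27,755.63

$27,755.63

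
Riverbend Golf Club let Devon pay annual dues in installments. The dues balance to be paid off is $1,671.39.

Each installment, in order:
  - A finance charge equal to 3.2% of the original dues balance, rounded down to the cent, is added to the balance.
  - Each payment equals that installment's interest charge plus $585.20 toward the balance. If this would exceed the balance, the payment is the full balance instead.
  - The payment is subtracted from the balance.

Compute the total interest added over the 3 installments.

$160.44

Installment 1: $1,671.39 +$53.48 interest = $1,724.87; pay $638.68 → $1,086.19
Installment 2: $1,086.19 +$53.48 interest = $1,139.67; pay $638.68 → $500.99
Installment 3: $500.99 +$53.48 interest = $554.47; pay $554.47 → $0.00
Total interest: $53.48 + $53.48 + $53.48 = $160.44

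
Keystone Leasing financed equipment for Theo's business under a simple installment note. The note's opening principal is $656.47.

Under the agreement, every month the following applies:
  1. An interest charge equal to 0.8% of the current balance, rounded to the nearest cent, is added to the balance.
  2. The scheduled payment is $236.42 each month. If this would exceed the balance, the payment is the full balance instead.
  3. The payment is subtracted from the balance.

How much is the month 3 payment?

$193.82

# | Opening | Interest | Payment | End bal
1 | $656.47 | $5.25 | $236.42 | $425.30
2 | $425.30 | $3.40 | $236.42 | $192.28
3 | $192.28 | $1.54 | $193.82 | $0.00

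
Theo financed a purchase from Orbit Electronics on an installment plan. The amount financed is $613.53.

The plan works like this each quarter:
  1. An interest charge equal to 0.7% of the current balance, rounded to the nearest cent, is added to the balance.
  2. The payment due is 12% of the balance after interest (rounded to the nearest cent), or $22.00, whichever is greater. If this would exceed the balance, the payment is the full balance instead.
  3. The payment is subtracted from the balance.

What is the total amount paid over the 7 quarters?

$371.78

Quarter 1: $613.53 +$4.29 interest = $617.82; pay $74.14 → $543.68
Quarter 2: $543.68 +$3.81 interest = $547.49; pay $65.70 → $481.79
Quarter 3: $481.79 +$3.37 interest = $485.16; pay $58.22 → $426.94
Quarter 4: $426.94 +$2.99 interest = $429.93; pay $51.59 → $378.34
Quarter 5: $378.34 +$2.65 interest = $380.99; pay $45.72 → $335.27
Quarter 6: $335.27 +$2.35 interest = $337.62; pay $40.51 → $297.11
Quarter 7: $297.11 +$2.08 interest = $299.19; pay $35.90 → $263.29
Total paid: $371.78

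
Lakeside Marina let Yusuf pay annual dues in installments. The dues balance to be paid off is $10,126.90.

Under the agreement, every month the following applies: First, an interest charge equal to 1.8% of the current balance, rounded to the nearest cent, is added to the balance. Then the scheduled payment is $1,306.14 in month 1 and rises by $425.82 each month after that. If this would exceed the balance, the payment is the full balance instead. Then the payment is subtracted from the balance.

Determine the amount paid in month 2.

# | Opening | Interest | Payment | End bal
1 | $10,126.90 | $182.28 | $1,306.14 | $9,003.04
2 | $9,003.04 | $162.05 | $1,731.96 | $7,433.13

$1,731.96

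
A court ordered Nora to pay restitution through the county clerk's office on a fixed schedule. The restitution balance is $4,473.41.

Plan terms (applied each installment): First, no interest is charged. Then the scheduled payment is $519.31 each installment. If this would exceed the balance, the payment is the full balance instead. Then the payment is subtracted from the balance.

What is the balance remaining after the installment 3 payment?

$2,915.48

Installment 1: opening $4,473.41; payment $519.31; balance $3,954.10
Installment 2: opening $3,954.10; payment $519.31; balance $3,434.79
Installment 3: opening $3,434.79; payment $519.31; balance $2,915.48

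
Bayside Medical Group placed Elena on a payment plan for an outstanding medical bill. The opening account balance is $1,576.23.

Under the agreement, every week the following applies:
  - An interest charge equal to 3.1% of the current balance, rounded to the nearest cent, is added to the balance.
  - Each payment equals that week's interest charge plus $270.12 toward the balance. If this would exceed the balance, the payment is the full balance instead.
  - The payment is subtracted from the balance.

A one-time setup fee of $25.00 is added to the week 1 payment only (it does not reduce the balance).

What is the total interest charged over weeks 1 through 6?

Week 1: opening $1,576.23; interest $48.86 → $1,625.09; payment $318.98 (+ $25.00 fee); balance $1,306.11
Week 2: opening $1,306.11; interest $40.49 → $1,346.60; payment $310.61; balance $1,035.99
Week 3: opening $1,035.99; interest $32.12 → $1,068.11; payment $302.24; balance $765.87
Week 4: opening $765.87; interest $23.74 → $789.61; payment $293.86; balance $495.75
Week 5: opening $495.75; interest $15.37 → $511.12; payment $285.49; balance $225.63
Week 6: opening $225.63; interest $6.99 → $232.62; payment $232.62; balance $0.00
Total interest: $48.86 + $40.49 + $32.12 + $23.74 + $15.37 + $6.99 = $167.57

$167.57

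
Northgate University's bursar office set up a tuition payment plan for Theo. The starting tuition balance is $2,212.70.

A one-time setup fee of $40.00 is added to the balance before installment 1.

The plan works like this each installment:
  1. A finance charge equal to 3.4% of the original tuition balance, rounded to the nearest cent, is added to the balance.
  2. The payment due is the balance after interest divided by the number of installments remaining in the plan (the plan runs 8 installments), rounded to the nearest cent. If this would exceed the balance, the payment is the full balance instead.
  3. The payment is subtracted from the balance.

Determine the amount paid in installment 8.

# | Opening | Interest | Payment | End bal
1 | $2,252.70 | $75.23 | $290.99 | $2,036.94
2 | $2,036.94 | $75.23 | $301.74 | $1,810.43
3 | $1,810.43 | $75.23 | $314.28 | $1,571.38
4 | $1,571.38 | $75.23 | $329.32 | $1,317.29
5 | $1,317.29 | $75.23 | $348.13 | $1,044.39
6 | $1,044.39 | $75.23 | $373.21 | $746.41
7 | $746.41 | $75.23 | $410.82 | $410.82
8 | $410.82 | $75.23 | $486.05 | $0.00

$486.05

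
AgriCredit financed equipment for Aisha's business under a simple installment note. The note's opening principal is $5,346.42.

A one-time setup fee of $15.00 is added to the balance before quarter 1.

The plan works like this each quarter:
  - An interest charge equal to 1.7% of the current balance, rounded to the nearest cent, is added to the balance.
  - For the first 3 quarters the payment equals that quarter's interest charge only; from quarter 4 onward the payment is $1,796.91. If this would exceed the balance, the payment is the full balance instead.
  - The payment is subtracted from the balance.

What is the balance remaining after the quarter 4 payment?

$3,655.65

# | Opening | Interest | Payment | End bal
1 | $5,361.42 | $91.14 | $91.14 | $5,361.42
2 | $5,361.42 | $91.14 | $91.14 | $5,361.42
3 | $5,361.42 | $91.14 | $91.14 | $5,361.42
4 | $5,361.42 | $91.14 | $1,796.91 | $3,655.65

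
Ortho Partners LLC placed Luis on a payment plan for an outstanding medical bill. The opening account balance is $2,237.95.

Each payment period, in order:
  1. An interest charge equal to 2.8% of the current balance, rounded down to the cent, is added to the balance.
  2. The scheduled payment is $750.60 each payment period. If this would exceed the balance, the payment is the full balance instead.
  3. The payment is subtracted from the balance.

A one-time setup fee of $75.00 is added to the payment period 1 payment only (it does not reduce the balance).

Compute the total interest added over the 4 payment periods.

$132.89

Payment period 1: $2,237.95 +$62.66 interest = $2,300.61; pay $750.60 (+ $75.00 fee) → $1,550.01
Payment period 2: $1,550.01 +$43.40 interest = $1,593.41; pay $750.60 → $842.81
Payment period 3: $842.81 +$23.59 interest = $866.40; pay $750.60 → $115.80
Payment period 4: $115.80 +$3.24 interest = $119.04; pay $119.04 → $0.00
Total interest: $62.66 + $43.40 + $23.59 + $3.24 = $132.89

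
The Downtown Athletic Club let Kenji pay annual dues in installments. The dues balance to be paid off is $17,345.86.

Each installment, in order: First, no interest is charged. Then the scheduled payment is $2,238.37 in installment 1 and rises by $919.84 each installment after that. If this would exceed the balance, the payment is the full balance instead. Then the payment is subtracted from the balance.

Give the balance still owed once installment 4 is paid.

$2,873.34

# | Opening | Payment | End bal
1 | $17,345.86 | $2,238.37 | $15,107.49
2 | $15,107.49 | $3,158.21 | $11,949.28
3 | $11,949.28 | $4,078.05 | $7,871.23
4 | $7,871.23 | $4,997.89 | $2,873.34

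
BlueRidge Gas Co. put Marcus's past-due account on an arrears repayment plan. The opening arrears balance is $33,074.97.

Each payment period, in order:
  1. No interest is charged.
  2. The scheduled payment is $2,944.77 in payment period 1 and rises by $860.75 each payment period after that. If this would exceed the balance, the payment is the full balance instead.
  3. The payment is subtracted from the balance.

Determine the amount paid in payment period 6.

$7,248.52

Payment period 1: opening $33,074.97; payment $2,944.77; balance $30,130.20
Payment period 2: opening $30,130.20; payment $3,805.52; balance $26,324.68
Payment period 3: opening $26,324.68; payment $4,666.27; balance $21,658.41
Payment period 4: opening $21,658.41; payment $5,527.02; balance $16,131.39
Payment period 5: opening $16,131.39; payment $6,387.77; balance $9,743.62
Payment period 6: opening $9,743.62; payment $7,248.52; balance $2,495.10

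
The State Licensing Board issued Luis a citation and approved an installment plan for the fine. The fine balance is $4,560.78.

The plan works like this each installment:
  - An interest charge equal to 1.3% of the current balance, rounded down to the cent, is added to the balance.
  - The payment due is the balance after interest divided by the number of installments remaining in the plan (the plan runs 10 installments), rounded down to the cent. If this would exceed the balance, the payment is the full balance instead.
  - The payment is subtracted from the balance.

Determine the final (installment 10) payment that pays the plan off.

$518.95

Installment 1: $4,560.78 +$59.29 interest = $4,620.07; pay $462.00 → $4,158.07
Installment 2: $4,158.07 +$54.05 interest = $4,212.12; pay $468.01 → $3,744.11
Installment 3: $3,744.11 +$48.67 interest = $3,792.78; pay $474.09 → $3,318.69
Installment 4: $3,318.69 +$43.14 interest = $3,361.83; pay $480.26 → $2,881.57
Installment 5: $2,881.57 +$37.46 interest = $2,919.03; pay $486.50 → $2,432.53
Installment 6: $2,432.53 +$31.62 interest = $2,464.15; pay $492.83 → $1,971.32
Installment 7: $1,971.32 +$25.62 interest = $1,996.94; pay $499.23 → $1,497.71
Installment 8: $1,497.71 +$19.47 interest = $1,517.18; pay $505.72 → $1,011.46
Installment 9: $1,011.46 +$13.14 interest = $1,024.60; pay $512.30 → $512.30
Installment 10: $512.30 +$6.65 interest = $518.95; pay $518.95 → $0.00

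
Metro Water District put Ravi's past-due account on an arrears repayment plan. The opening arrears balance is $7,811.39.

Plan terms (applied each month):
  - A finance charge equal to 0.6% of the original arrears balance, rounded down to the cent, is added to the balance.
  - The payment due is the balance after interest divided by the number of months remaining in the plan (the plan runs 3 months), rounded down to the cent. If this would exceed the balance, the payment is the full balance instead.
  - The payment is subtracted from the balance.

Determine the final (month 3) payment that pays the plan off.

Month 1: $7,811.39 +$46.86 interest = $7,858.25; pay $2,619.41 → $5,238.84
Month 2: $5,238.84 +$46.86 interest = $5,285.70; pay $2,642.85 → $2,642.85
Month 3: $2,642.85 +$46.86 interest = $2,689.71; pay $2,689.71 → $0.00

$2,689.71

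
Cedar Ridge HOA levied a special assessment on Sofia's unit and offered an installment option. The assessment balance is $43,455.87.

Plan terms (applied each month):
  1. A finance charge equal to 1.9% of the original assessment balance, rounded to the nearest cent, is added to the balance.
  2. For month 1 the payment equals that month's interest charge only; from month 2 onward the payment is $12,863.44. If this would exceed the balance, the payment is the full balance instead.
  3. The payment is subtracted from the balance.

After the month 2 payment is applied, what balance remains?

$31,418.09

Month 1: opening $43,455.87; interest $825.66 → $44,281.53; payment $825.66; balance $43,455.87
Month 2: opening $43,455.87; interest $825.66 → $44,281.53; payment $12,863.44; balance $31,418.09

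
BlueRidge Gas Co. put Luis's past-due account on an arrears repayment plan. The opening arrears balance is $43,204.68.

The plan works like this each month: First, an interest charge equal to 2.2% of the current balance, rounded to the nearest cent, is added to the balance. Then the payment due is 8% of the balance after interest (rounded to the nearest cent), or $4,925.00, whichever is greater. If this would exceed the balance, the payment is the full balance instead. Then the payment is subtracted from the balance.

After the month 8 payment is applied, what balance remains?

Month 1: opening $43,204.68; interest $950.50 → $44,155.18; payment $4,925.00; balance $39,230.18
Month 2: opening $39,230.18; interest $863.06 → $40,093.24; payment $4,925.00; balance $35,168.24
Month 3: opening $35,168.24; interest $773.70 → $35,941.94; payment $4,925.00; balance $31,016.94
Month 4: opening $31,016.94; interest $682.37 → $31,699.31; payment $4,925.00; balance $26,774.31
Month 5: opening $26,774.31; interest $589.03 → $27,363.34; payment $4,925.00; balance $22,438.34
Month 6: opening $22,438.34; interest $493.64 → $22,931.98; payment $4,925.00; balance $18,006.98
Month 7: opening $18,006.98; interest $396.15 → $18,403.13; payment $4,925.00; balance $13,478.13
Month 8: opening $13,478.13; interest $296.52 → $13,774.65; payment $4,925.00; balance $8,849.65

$8,849.65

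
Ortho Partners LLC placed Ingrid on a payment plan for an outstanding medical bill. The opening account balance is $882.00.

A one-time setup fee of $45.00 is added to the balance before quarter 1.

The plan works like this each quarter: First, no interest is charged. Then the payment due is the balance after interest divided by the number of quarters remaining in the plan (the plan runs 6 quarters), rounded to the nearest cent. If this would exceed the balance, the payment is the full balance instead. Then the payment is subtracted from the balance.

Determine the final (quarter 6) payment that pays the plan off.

$154.50

Quarter 1: opening $927.00; payment $154.50; balance $772.50
Quarter 2: opening $772.50; payment $154.50; balance $618.00
Quarter 3: opening $618.00; payment $154.50; balance $463.50
Quarter 4: opening $463.50; payment $154.50; balance $309.00
Quarter 5: opening $309.00; payment $154.50; balance $154.50
Quarter 6: opening $154.50; payment $154.50; balance $0.00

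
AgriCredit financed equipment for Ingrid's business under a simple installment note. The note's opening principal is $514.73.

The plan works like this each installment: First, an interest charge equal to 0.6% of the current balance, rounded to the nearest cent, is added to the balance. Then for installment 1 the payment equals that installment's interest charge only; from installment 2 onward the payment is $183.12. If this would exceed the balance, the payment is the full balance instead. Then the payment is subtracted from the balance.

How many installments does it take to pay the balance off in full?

4

Installment 1: opening $514.73; interest $3.09 → $517.82; payment $3.09; balance $514.73
Installment 2: opening $514.73; interest $3.09 → $517.82; payment $183.12; balance $334.70
Installment 3: opening $334.70; interest $2.01 → $336.71; payment $183.12; balance $153.59
Installment 4: opening $153.59; interest $0.92 → $154.51; payment $154.51; balance $0.00
Balance reaches $0.00 in installment 4.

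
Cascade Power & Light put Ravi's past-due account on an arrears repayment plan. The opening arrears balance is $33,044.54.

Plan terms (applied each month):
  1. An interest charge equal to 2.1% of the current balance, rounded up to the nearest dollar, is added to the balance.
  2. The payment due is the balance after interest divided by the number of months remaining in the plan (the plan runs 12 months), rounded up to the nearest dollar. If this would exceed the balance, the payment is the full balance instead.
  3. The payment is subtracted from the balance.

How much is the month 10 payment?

# | Opening | Interest | Payment | End bal
1 | $33,044.54 | $694.00 | $2,812.00 | $30,926.54
2 | $30,926.54 | $650.00 | $2,871.00 | $28,705.54
3 | $28,705.54 | $603.00 | $2,931.00 | $26,377.54
4 | $26,377.54 | $554.00 | $2,993.00 | $23,938.54
5 | $23,938.54 | $503.00 | $3,056.00 | $21,385.54
6 | $21,385.54 | $450.00 | $3,120.00 | $18,715.54
7 | $18,715.54 | $394.00 | $3,185.00 | $15,924.54
8 | $15,924.54 | $335.00 | $3,252.00 | $13,007.54
9 | $13,007.54 | $274.00 | $3,321.00 | $9,960.54
10 | $9,960.54 | $210.00 | $3,391.00 | $6,779.54

$3,391.00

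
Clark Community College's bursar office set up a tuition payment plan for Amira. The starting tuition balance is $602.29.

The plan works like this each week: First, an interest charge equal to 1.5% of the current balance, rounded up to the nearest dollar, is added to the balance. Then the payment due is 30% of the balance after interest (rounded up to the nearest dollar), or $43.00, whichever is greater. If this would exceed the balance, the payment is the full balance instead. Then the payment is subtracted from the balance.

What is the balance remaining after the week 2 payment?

$304.29

# | Opening | Interest | Payment | End bal
1 | $602.29 | $10.00 | $184.00 | $428.29
2 | $428.29 | $7.00 | $131.00 | $304.29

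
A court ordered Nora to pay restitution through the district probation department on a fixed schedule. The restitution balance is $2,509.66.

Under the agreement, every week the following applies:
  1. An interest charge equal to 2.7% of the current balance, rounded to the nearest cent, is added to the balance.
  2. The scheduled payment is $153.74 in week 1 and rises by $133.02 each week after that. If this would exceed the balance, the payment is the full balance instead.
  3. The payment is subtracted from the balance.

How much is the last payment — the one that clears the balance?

$707.92

# | Opening | Interest | Payment | End bal
1 | $2,509.66 | $67.76 | $153.74 | $2,423.68
2 | $2,423.68 | $65.44 | $286.76 | $2,202.36
3 | $2,202.36 | $59.46 | $419.78 | $1,842.04
4 | $1,842.04 | $49.74 | $552.80 | $1,338.98
5 | $1,338.98 | $36.15 | $685.82 | $689.31
6 | $689.31 | $18.61 | $707.92 | $0.00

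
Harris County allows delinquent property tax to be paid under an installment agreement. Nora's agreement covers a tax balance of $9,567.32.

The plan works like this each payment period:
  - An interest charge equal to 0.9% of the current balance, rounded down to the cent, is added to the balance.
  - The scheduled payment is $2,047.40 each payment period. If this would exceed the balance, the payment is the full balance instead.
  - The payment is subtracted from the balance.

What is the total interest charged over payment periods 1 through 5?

$252.40

# | Opening | Interest | Payment | End bal
1 | $9,567.32 | $86.10 | $2,047.40 | $7,606.02
2 | $7,606.02 | $68.45 | $2,047.40 | $5,627.07
3 | $5,627.07 | $50.64 | $2,047.40 | $3,630.31
4 | $3,630.31 | $32.67 | $2,047.40 | $1,615.58
5 | $1,615.58 | $14.54 | $1,630.12 | $0.00
Total interest: $86.10 + $68.45 + $50.64 + $32.67 + $14.54 = $252.40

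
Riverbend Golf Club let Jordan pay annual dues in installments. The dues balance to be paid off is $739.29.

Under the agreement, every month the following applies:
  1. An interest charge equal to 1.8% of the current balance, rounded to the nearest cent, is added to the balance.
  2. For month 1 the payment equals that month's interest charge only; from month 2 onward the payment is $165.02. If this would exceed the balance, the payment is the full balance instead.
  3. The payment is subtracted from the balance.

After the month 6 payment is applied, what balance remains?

$0.00

Month 1: $739.29 +$13.31 interest = $752.60; pay $13.31 → $739.29
Month 2: $739.29 +$13.31 interest = $752.60; pay $165.02 → $587.58
Month 3: $587.58 +$10.58 interest = $598.16; pay $165.02 → $433.14
Month 4: $433.14 +$7.80 interest = $440.94; pay $165.02 → $275.92
Month 5: $275.92 +$4.97 interest = $280.89; pay $165.02 → $115.87
Month 6: $115.87 +$2.09 interest = $117.96; pay $117.96 → $0.00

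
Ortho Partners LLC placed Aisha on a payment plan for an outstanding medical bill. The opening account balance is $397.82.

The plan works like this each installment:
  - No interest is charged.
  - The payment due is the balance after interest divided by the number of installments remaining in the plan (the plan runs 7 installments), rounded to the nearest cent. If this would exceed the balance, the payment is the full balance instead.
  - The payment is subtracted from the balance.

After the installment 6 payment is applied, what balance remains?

$56.83

Installment 1: $397.82 − $56.83 → $340.99
Installment 2: $340.99 − $56.83 → $284.16
Installment 3: $284.16 − $56.83 → $227.33
Installment 4: $227.33 − $56.83 → $170.50
Installment 5: $170.50 − $56.83 → $113.67
Installment 6: $113.67 − $56.84 → $56.83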